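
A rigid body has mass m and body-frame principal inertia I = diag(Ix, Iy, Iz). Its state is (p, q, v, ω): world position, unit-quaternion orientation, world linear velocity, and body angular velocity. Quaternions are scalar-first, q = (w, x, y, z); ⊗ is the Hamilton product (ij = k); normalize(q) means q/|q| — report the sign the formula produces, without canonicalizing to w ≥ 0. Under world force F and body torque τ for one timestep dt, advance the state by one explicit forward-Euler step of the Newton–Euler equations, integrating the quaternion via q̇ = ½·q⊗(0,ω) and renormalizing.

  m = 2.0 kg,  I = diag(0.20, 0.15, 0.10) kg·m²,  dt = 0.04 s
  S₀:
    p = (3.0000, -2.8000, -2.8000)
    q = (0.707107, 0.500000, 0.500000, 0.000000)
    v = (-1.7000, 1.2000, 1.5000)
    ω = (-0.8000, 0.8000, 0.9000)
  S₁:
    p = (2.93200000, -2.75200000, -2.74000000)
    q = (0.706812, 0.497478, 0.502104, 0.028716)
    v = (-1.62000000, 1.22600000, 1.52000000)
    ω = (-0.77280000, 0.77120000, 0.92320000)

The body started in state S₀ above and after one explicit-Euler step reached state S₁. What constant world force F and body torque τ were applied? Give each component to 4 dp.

F = (4.0000, 1.3000, 1.0000)
τ = (0.1000, -0.1800, 0.0900)

rate change Δω = (0.02720000, -0.02880000, 0.02320000)
I·α + gyro = (0.1000, -0.1800, 0.0900)
Δv = v₁−v₀ = (0.08000000, 0.02600000, 0.02000000)
F = m·Δv/dt = (4.0000, 1.3000, 1.0000)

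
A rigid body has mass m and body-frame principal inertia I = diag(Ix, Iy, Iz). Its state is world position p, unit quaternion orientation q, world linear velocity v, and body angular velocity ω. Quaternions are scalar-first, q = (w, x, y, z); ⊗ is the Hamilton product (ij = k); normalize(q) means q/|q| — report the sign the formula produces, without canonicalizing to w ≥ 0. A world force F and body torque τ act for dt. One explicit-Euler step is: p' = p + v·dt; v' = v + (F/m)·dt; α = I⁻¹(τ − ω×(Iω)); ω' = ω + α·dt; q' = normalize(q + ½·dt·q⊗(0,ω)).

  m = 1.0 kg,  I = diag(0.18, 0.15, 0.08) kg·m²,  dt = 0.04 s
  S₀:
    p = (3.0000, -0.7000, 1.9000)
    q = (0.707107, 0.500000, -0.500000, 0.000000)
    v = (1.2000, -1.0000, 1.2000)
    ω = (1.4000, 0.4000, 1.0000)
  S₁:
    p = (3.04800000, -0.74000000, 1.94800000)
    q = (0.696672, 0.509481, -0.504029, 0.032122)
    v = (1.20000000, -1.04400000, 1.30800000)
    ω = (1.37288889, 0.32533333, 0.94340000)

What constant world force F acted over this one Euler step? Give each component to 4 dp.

F = (0.0000, -1.1000, 2.7000)

Δv = v₁−v₀ = (0.00000000, -0.04400000, 0.10800000)
F = m·Δv/dt = (0.0000, -1.1000, 2.7000)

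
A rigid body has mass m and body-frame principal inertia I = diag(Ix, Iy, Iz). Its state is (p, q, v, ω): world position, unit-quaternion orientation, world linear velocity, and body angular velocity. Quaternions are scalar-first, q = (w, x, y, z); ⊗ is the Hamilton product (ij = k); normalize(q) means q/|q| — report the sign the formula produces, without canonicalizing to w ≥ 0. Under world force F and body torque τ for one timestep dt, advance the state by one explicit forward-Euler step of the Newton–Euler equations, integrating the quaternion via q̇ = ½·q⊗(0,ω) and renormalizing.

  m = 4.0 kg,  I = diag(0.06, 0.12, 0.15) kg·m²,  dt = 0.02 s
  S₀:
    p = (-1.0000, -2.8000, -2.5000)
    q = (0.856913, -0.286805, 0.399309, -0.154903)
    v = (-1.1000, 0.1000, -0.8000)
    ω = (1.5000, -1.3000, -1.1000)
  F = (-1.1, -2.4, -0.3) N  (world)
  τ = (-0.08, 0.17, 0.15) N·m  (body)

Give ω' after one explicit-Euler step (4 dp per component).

ω' = (1.4590, -1.2964, -1.0644)

ω×(Iω) gyroscopic = (0.0429, 0.1485, -0.1170)
(τ − ω×Iω)/I = (-2.0483, 0.1792, 1.7800)
new body rate ω' = (1.4590, -1.2964, -1.0644)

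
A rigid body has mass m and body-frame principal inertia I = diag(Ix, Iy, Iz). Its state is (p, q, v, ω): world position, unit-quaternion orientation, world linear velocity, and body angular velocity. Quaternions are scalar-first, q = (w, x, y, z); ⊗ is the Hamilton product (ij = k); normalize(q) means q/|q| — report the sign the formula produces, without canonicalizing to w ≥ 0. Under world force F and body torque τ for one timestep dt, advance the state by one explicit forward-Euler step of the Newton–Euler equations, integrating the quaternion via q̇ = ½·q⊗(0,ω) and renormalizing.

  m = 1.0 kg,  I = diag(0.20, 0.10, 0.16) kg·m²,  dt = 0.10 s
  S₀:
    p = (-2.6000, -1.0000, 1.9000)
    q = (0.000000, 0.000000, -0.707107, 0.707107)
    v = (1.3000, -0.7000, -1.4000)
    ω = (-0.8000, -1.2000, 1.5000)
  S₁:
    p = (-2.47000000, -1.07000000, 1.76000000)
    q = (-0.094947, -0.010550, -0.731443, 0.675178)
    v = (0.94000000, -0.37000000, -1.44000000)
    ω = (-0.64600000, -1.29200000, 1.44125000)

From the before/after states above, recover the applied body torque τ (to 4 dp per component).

τ = (0.2000, -0.1400, -0.1900)

Δω = ω₁−ω₀ = (0.15400000, -0.09200000, -0.05875000)
ω₀×(Iω₀) = (-0.1080, -0.0480, -0.0960)
τ = I·(Δω/dt) + ω₀×(Iω₀) = (0.2000, -0.1400, -0.1900)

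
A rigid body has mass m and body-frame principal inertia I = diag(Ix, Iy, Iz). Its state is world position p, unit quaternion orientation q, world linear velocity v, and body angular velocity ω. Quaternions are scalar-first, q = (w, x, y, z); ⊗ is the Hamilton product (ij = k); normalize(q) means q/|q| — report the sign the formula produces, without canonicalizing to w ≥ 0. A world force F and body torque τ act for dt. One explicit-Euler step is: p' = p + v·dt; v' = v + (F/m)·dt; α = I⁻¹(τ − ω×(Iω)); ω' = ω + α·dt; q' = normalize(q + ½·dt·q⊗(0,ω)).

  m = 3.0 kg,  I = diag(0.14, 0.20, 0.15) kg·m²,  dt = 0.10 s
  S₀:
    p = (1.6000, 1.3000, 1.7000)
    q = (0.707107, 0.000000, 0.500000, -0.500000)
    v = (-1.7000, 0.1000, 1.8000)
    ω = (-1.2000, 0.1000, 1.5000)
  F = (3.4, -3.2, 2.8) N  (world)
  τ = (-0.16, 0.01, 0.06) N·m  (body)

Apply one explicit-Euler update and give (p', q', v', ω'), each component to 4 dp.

p' = (1.4300, 1.3100, 1.8800)
q' = (0.7387, -0.0024, 0.5311, -0.4151)
v' = (-1.5867, -0.0067, 1.8933)
ω' = (-1.3089, 0.0960, 1.5448)

(τ − ω×Iω)/I = (-1.0893, -0.0400, 0.4480)
new body rate ω' = (-1.3089, 0.0960, 1.5448)
q⊗(0,ω) = (0.7000000, -0.0485284, 0.6707107, 1.6606605)
q' = normalize(q + ½dt·q⊗(0,ω)) = (0.7387, -0.0024, 0.5311, -0.4151)
linear accel F/m = (1.1333, -1.0667, 0.9333)
p' = p + v·dt = (1.4300, 1.3100, 1.8800)
v' = v + a·dt = (-1.5867, -0.0067, 1.8933)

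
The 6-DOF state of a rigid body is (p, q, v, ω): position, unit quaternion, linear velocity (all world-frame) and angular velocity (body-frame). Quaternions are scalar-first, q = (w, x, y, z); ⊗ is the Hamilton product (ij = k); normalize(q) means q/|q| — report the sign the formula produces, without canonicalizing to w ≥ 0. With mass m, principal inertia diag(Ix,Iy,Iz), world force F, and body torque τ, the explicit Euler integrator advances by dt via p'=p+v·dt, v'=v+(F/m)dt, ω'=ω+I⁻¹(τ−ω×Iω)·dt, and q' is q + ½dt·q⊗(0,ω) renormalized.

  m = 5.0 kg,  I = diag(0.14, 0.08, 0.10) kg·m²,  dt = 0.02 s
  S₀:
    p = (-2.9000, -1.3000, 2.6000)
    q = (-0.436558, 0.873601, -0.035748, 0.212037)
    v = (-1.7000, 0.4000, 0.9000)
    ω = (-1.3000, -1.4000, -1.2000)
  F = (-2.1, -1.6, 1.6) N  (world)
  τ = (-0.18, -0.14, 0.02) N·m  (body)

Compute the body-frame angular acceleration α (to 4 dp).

α = (-1.5257, -2.5300, 1.2920)

gyro term ω×Iω = (0.0336, 0.0624, -0.1092)
(τ − ω×Iω)/I = (-1.5257, -2.5300, 1.2920)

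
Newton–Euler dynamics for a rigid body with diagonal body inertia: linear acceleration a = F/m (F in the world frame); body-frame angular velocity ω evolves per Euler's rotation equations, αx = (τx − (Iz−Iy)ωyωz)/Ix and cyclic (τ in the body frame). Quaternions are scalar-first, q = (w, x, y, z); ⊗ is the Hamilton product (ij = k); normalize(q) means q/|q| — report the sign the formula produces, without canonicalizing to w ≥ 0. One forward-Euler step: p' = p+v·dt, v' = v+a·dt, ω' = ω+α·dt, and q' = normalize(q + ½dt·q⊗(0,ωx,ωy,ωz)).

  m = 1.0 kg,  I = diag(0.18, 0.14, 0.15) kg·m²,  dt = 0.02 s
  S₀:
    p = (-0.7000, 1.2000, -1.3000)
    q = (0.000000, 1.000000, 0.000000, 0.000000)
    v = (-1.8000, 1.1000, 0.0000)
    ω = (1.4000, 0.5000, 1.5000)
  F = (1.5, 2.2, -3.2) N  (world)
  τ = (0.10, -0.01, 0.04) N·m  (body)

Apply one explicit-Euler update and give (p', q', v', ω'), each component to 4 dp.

a = F/m = (1.5000, 2.2000, -3.2000)
p' = p + v·dt = (-0.7360, 1.2220, -1.3000)
v + (F/m)dt = (-1.7700, 1.1440, -0.0640)
α = I⁻¹(τ − ω×Iω) = (0.5139, -0.5214, 0.4533)
ω' = ω + α·dt = (1.4103, 0.4896, 1.5091)
Hamilton product q⊗(0,ω) = (-1.4000000, 0.0000000, -1.5000000, 0.5000000)
updated quaternion q' = (-0.0140, 0.9998, -0.0150, 0.0050)

p' = (-0.7360, 1.2220, -1.3000)
q' = (-0.0140, 0.9998, -0.0150, 0.0050)
v' = (-1.7700, 1.1440, -0.0640)
ω' = (1.4103, 0.4896, 1.5091)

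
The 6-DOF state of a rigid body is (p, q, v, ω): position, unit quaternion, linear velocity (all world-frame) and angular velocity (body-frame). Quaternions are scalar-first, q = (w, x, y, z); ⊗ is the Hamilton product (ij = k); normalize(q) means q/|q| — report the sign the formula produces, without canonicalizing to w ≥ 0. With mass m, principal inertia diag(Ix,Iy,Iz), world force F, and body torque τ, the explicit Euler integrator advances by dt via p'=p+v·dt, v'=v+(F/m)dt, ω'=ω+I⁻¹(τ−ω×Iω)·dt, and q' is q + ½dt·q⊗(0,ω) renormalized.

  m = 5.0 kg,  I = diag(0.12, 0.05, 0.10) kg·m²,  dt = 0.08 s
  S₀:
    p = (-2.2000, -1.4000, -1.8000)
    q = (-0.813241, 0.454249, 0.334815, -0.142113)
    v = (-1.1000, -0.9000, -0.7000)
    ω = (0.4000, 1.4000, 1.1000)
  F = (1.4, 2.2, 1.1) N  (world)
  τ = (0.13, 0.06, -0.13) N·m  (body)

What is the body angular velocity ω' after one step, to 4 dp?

ω' = (0.4353, 1.4819, 1.0274)

precession coupling ω×(Iω) = (0.0770, 0.0088, -0.0392)
angular accel α = (0.4417, 1.0240, -0.9080)
ω + α·dt = (0.4353, 1.4819, 1.0274)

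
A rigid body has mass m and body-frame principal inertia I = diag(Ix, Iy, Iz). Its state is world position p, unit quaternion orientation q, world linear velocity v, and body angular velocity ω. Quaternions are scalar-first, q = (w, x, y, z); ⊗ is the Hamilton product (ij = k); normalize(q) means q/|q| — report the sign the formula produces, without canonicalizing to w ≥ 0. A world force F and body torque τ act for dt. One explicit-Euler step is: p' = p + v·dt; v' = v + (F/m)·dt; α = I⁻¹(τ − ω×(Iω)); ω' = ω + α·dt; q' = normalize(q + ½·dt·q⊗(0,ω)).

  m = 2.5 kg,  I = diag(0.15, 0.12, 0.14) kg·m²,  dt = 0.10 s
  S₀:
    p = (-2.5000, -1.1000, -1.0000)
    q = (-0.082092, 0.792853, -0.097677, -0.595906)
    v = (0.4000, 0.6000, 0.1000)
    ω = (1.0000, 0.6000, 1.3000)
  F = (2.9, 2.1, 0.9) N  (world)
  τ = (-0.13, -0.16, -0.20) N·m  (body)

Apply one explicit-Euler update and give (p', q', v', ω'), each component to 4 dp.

angular accel α = (-0.9707, -1.4417, -1.3000)
new body rate ω' = (0.9029, 0.4558, 1.1700)
2q̇ = q⊗(0,ω) = (0.0404310, 0.1484715, -1.6758701, 0.4666692)
updated quaternion q' = (-0.0798, 0.7972, -0.1808, -0.5704)
a = (1.1600, 0.8400, 0.3600)
new position p' = (-2.4600, -1.0400, -0.9900)
new velocity v' = (0.5160, 0.6840, 0.1360)

p' = (-2.4600, -1.0400, -0.9900)
q' = (-0.0798, 0.7972, -0.1808, -0.5704)
v' = (0.5160, 0.6840, 0.1360)
ω' = (0.9029, 0.4558, 1.1700)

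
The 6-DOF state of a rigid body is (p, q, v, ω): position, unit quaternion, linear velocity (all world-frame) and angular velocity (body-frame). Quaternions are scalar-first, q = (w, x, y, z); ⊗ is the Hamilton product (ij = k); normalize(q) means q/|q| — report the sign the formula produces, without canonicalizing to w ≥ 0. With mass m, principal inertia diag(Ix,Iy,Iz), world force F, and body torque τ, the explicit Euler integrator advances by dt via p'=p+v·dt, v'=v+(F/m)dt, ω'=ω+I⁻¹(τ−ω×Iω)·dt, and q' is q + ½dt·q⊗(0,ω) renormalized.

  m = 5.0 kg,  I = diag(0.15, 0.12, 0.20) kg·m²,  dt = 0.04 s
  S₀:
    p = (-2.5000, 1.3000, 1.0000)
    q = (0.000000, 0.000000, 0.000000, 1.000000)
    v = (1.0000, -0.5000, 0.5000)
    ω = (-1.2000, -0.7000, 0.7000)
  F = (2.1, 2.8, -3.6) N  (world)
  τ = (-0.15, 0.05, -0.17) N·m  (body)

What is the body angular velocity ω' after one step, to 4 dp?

angular accel α = (-0.7387, 0.0667, -0.7240)
new body rate ω' = (-1.2295, -0.6973, 0.6710)

ω' = (-1.2295, -0.6973, 0.6710)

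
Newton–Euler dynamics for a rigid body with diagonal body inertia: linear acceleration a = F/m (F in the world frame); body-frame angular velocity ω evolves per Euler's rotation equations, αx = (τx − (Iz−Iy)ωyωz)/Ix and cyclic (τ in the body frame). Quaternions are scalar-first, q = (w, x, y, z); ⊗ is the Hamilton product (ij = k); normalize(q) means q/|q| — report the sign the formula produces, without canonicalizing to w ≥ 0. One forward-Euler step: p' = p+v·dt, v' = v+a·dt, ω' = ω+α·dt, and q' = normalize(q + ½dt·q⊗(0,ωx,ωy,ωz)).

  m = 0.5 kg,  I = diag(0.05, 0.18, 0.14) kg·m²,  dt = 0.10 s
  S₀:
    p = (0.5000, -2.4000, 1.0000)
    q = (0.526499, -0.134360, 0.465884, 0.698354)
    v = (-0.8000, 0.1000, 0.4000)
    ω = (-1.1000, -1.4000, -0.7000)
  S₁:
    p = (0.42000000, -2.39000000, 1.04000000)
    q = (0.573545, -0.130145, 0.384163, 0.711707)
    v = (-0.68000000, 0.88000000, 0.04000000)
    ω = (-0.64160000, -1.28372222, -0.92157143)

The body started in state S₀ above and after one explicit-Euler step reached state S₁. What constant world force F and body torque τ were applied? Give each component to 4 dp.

F = (0.6000, 3.9000, -1.8000)
τ = (0.1900, 0.1400, -0.1100)

ω₁ − ω₀ = (0.45840000, 0.11627778, -0.22157143)
applied torque τ = (0.1900, 0.1400, -0.1100)
Δv = v₁−v₀ = (0.12000000, 0.78000000, -0.36000000)
F = m·Δv/dt = (0.6000, 3.9000, -1.8000)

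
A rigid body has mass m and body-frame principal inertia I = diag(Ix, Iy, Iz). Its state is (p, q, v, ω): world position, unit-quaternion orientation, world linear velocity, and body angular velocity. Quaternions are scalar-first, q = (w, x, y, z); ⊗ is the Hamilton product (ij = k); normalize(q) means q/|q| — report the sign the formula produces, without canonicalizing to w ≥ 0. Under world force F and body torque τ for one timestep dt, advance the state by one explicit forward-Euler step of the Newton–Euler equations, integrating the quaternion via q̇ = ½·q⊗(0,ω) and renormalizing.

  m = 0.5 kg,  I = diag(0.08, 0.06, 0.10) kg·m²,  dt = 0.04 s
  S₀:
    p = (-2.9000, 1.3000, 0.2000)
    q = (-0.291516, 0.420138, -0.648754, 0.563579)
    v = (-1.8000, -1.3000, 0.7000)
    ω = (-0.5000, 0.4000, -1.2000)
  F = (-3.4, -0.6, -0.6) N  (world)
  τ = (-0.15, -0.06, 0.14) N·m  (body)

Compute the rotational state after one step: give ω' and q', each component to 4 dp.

ω' = (-0.5654, 0.3680, -1.1456)
q' = (-0.2685, 0.4340, -0.6464, 0.5672)

ω×(Iω) gyroscopic = (-0.0192, -0.0120, 0.0040)
α = I⁻¹(τ − ω×Iω) = (-1.6350, -0.8000, 1.3600)
ω + α·dt = (-0.5654, 0.3680, -1.1456)
q⊗(0,ω) = (1.1458654, 0.6988312, 0.1057697, 0.1934974)
q + ½dt·q⊗(0,ω), renormalized = (-0.2685, 0.4340, -0.6464, 0.5672)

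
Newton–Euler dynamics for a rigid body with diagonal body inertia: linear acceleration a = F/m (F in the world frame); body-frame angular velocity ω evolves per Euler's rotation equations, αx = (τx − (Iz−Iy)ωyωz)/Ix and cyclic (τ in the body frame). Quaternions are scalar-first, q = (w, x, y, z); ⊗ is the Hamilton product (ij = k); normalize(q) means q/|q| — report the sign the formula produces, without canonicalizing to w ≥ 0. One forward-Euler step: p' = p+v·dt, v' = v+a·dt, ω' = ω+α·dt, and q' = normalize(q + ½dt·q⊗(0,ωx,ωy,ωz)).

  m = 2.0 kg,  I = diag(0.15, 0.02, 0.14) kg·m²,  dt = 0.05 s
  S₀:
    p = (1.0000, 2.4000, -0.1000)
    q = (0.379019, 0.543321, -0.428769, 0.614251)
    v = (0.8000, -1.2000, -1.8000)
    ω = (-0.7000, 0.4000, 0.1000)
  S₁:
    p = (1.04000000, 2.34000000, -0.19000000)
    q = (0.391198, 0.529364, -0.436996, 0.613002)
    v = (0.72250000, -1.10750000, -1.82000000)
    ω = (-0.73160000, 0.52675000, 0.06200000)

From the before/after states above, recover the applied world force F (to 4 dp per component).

F = (-3.1000, 3.7000, -0.8000)

v₁ − v₀ = (-0.07750000, 0.09250000, -0.02000000)
F = m·Δv/dt = (-3.1000, 3.7000, -0.8000)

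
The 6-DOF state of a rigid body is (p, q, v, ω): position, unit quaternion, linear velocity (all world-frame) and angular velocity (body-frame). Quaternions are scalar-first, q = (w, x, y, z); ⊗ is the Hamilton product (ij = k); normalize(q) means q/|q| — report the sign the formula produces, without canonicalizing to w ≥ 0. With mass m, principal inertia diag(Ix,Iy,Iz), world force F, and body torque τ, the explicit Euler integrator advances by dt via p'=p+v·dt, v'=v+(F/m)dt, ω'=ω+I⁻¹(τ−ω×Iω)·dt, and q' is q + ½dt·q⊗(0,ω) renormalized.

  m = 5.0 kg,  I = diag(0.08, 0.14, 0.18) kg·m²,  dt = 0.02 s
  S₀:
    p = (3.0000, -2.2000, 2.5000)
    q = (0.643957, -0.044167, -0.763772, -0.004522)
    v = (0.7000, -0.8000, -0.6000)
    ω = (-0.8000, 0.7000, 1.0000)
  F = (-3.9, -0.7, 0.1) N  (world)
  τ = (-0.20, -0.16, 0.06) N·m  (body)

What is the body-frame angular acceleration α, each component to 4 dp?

gyro term ω×Iω = (0.0280, 0.0800, -0.0336)
α = I⁻¹(τ − ω×Iω) = (-2.8500, -1.7143, 0.5200)

α = (-2.8500, -1.7143, 0.5200)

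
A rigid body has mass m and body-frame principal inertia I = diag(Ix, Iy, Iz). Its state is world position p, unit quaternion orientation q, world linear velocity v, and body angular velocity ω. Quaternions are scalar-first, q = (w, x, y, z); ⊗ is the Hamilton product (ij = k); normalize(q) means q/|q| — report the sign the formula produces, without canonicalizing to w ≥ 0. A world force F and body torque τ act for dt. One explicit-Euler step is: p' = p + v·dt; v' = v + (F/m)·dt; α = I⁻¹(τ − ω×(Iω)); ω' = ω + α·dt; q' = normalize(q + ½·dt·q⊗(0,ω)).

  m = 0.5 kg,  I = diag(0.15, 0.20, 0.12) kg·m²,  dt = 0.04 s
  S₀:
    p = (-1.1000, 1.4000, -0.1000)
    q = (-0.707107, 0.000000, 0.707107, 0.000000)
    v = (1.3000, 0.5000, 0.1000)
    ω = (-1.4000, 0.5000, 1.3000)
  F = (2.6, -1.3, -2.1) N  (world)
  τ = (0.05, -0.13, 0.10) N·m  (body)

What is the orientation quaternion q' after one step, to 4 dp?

q' = (-0.7136, 0.0382, 0.6995, 0.0014)

Hamilton product q⊗(0,ω) = (-0.3535535, 1.9091889, -0.3535535, 0.0707107)
updated quaternion q' = (-0.7136, 0.0382, 0.6995, 0.0014)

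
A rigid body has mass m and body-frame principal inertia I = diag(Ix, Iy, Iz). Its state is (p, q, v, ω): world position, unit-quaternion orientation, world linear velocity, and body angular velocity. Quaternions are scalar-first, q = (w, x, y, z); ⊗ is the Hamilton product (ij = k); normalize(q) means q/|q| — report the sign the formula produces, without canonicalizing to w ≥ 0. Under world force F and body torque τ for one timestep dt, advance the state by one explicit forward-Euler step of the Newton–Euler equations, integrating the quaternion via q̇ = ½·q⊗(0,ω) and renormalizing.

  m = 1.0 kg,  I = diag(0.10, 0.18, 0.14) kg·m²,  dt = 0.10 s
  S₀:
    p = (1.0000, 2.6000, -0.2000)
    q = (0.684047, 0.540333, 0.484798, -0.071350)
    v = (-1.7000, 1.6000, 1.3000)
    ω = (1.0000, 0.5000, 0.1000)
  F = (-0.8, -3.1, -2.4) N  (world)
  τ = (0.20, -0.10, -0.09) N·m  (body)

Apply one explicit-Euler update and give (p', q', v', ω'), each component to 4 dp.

precession coupling ω×(Iω) = (-0.0020, -0.0040, 0.0400)
(τ − ω×Iω)/I = (2.0200, -0.5333, -0.9286)
new body rate ω' = (1.2020, 0.4467, 0.0071)
2q̇ = q⊗(0,ω) = (-0.7755970, 0.7682018, 0.2166402, -0.1462268)
updated quaternion q' = (0.6443, 0.5778, 0.4949, -0.0785)
p' = p + v·dt = (0.8300, 2.7600, -0.0700)
v + (F/m)dt = (-1.7800, 1.2900, 1.0600)

p' = (0.8300, 2.7600, -0.0700)
q' = (0.6443, 0.5778, 0.4949, -0.0785)
v' = (-1.7800, 1.2900, 1.0600)
ω' = (1.2020, 0.4467, 0.0071)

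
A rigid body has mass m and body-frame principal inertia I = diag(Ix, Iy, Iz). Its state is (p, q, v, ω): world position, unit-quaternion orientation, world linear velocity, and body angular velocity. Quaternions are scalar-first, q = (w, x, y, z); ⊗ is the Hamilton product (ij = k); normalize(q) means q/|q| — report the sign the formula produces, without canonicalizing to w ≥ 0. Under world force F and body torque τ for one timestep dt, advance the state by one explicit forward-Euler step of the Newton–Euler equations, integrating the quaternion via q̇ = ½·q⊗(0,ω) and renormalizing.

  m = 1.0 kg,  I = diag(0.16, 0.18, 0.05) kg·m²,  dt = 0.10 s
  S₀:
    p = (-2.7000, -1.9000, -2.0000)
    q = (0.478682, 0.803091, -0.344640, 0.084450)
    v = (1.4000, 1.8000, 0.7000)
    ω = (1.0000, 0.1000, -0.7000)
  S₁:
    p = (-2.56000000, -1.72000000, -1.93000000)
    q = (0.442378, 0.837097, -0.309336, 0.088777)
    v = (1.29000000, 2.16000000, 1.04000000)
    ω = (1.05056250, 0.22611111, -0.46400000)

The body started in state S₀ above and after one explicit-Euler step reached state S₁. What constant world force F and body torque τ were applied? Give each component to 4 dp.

F = (-1.1000, 3.6000, 3.4000)
τ = (0.0900, 0.1500, 0.1200)

velocity change Δv = (-0.11000000, 0.36000000, 0.34000000)
applied force F = (-1.1000, 3.6000, 3.4000)
rate change Δω = (0.05056250, 0.12611111, 0.23600000)
precession coupling = (0.0091, -0.0770, 0.0020)
τ = I·(Δω/dt) + ω₀×(Iω₀) = (0.0900, 0.1500, 0.1200)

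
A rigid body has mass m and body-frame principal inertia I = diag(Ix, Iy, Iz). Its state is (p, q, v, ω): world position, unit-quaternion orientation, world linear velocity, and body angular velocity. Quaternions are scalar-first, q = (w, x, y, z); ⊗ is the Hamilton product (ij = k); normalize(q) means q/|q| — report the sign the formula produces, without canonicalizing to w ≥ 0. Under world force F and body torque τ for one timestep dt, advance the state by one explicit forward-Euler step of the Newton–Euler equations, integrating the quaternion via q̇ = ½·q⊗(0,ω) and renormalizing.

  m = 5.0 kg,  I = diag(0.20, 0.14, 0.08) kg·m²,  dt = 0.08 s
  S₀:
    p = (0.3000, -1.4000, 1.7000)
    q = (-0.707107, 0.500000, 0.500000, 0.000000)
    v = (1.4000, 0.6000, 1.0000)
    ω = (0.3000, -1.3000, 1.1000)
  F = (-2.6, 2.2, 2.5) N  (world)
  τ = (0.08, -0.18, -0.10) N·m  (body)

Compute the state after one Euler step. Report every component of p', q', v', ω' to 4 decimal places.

linear accel F/m = (-0.5200, 0.4400, 0.5000)
new position p' = (0.4120, -1.3520, 1.7800)
new velocity v' = (1.3584, 0.6352, 1.0400)
gyro term ω×Iω = (0.0858, 0.0396, 0.0234)
angular accel α = (-0.0290, -1.5686, -1.5425)
ω' = ω + α·dt = (0.2977, -1.4255, 0.9766)
2q̇ = q⊗(0,ω) = (0.5000000, 0.3378679, 0.3692391, -1.5778177)
q + ½dt·q⊗(0,ω), renormalized = (-0.6855, 0.5123, 0.5135, -0.0630)

p' = (0.4120, -1.3520, 1.7800)
q' = (-0.6855, 0.5123, 0.5135, -0.0630)
v' = (1.3584, 0.6352, 1.0400)
ω' = (0.2977, -1.4255, 0.9766)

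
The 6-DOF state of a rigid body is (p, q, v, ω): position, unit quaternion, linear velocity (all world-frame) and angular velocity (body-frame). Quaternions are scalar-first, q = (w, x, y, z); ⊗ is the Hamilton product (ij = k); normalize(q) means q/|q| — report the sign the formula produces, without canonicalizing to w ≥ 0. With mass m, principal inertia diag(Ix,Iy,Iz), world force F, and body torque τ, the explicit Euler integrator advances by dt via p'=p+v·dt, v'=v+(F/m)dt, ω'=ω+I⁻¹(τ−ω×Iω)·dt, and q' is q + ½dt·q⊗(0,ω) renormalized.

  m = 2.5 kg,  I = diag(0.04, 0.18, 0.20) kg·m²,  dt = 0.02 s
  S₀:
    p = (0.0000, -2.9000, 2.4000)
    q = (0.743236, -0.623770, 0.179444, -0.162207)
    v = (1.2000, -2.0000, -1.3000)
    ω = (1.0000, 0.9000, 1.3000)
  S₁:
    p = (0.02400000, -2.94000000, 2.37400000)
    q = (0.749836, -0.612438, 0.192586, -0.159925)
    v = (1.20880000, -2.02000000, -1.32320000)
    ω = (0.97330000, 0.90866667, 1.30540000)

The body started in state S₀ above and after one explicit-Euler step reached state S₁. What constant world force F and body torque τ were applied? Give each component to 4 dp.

F = (1.1000, -2.5000, -2.9000)
τ = (-0.0300, -0.1300, 0.1800)

Δv = v₁−v₀ = (0.00880000, -0.02000000, -0.02320000)
F = m·Δv/dt = (1.1000, -2.5000, -2.9000)
rate change Δω = (-0.02670000, 0.00866667, 0.00540000)
I·α + gyro = (-0.0300, -0.1300, 0.1800)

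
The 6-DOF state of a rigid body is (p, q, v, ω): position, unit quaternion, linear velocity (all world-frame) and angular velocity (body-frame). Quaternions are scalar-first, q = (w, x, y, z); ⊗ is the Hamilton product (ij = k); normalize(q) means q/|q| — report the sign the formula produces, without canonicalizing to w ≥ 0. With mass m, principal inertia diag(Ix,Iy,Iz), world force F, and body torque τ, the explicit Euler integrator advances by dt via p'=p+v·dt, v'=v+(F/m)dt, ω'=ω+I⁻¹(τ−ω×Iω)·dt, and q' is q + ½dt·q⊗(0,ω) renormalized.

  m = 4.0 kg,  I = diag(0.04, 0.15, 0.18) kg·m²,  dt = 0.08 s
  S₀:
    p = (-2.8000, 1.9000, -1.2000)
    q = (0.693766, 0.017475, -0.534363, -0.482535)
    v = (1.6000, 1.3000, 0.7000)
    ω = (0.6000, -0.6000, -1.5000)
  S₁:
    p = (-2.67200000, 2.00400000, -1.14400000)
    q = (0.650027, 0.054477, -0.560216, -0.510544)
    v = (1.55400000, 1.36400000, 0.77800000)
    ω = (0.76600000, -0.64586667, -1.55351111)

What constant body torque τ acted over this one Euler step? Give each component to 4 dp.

ω₁ − ω₀ = (0.16600000, -0.04586667, -0.05351111)
ω₀×(Iω₀) = (0.0270, 0.1260, -0.0396)
τ = I·(Δω/dt) + ω₀×(Iω₀) = (0.1100, 0.0400, -0.1600)

τ = (0.1100, 0.0400, -0.1600)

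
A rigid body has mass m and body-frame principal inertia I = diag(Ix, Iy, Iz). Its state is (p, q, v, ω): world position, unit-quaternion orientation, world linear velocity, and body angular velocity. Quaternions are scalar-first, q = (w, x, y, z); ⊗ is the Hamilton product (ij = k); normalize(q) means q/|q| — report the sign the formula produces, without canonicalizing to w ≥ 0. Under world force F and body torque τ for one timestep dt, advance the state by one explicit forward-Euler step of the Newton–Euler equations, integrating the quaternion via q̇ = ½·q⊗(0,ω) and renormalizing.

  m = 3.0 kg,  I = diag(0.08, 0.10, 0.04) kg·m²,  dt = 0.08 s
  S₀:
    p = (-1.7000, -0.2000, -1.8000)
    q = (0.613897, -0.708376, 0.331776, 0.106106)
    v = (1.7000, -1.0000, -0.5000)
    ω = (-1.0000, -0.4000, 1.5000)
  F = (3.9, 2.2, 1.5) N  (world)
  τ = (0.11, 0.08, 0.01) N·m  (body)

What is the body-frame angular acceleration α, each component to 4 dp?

precession coupling ω×(Iω) = (0.0360, -0.0600, 0.0080)
angular accel α = (0.9250, 1.4000, 0.0500)

α = (0.9250, 1.4000, 0.0500)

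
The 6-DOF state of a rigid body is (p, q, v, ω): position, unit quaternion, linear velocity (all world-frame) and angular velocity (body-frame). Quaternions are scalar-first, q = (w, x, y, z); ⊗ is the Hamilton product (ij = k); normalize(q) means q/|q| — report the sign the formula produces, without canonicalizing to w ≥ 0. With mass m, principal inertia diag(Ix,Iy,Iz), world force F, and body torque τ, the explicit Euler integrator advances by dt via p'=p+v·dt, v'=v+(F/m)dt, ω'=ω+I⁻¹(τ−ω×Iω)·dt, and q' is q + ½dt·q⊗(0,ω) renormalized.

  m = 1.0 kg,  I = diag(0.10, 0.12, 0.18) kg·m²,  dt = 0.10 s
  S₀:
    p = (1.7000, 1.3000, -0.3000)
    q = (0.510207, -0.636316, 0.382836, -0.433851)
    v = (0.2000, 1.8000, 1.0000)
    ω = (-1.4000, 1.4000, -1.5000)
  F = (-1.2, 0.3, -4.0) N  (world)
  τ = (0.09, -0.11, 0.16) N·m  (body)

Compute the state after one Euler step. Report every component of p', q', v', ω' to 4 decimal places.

gyro term ω×Iω = (-0.1260, -0.1680, -0.0392)
α = I⁻¹(τ − ω×Iω) = (2.1600, 0.4833, 1.1067)
ω + α·dt = (-1.1840, 1.4483, -1.3893)
2q̇ = q⊗(0,ω) = (-2.0775893, -0.6811524, 0.3672072, -1.1201825)
q + ½dt·q⊗(0,ω), renormalized = (0.4032, -0.6653, 0.3981, -0.4861)
p + v·dt = (1.7200, 1.4800, -0.2000)
v + (F/m)dt = (0.0800, 1.8300, 0.6000)

p' = (1.7200, 1.4800, -0.2000)
q' = (0.4032, -0.6653, 0.3981, -0.4861)
v' = (0.0800, 1.8300, 0.6000)
ω' = (-1.1840, 1.4483, -1.3893)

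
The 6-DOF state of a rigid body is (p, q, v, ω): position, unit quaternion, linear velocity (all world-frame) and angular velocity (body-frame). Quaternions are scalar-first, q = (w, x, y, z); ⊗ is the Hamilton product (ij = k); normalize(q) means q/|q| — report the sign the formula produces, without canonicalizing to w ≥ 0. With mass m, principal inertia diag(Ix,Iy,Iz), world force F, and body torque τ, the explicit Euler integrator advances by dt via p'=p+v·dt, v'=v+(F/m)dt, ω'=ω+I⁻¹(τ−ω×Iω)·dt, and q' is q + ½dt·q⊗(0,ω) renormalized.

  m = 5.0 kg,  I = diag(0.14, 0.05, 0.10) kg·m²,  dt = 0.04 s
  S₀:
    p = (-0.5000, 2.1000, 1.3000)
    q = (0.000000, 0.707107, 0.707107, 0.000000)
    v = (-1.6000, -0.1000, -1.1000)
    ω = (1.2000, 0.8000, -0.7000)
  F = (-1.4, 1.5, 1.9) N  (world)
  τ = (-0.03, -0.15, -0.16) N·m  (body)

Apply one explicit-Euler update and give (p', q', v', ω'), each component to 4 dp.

p' = (-0.5640, 2.0960, 1.2560)
q' = (-0.0283, 0.6968, 0.7166, -0.0057)
v' = (-1.6112, -0.0880, -1.0848)
ω' = (1.1994, 0.7069, -0.7294)

ω×(Iω) gyroscopic = (-0.0280, -0.0336, -0.0864)
(τ − ω×Iω)/I = (-0.0143, -2.3280, -0.7360)
ω' = ω + α·dt = (1.1994, 0.7069, -0.7294)
Hamilton product q⊗(0,ω) = (-1.4142140, -0.4949749, 0.4949749, -0.2828428)
q + ½dt·q⊗(0,ω), renormalized = (-0.0283, 0.6968, 0.7166, -0.0057)
a = F/m = (-0.2800, 0.3000, 0.3800)
p' = p + v·dt = (-0.5640, 2.0960, 1.2560)
v + (F/m)dt = (-1.6112, -0.0880, -1.0848)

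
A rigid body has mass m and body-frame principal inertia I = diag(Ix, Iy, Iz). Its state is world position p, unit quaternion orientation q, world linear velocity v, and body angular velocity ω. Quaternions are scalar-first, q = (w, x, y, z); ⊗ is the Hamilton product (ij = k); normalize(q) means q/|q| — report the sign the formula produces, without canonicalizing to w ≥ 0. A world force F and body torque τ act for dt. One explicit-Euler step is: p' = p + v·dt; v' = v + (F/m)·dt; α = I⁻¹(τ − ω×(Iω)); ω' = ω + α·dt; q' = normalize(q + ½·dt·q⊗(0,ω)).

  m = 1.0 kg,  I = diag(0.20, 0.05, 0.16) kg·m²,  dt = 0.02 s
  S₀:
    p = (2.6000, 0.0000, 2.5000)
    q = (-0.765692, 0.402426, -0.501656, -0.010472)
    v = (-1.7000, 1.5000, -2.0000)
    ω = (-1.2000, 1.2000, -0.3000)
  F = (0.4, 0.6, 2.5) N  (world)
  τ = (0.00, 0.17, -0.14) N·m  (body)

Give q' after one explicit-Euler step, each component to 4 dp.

Hamilton product q⊗(0,ω) = (1.0817568, 1.0818936, -0.7855362, 0.1106316)
q + ½dt·q⊗(0,ω), renormalized = (-0.7548, 0.4132, -0.5094, -0.0094)

q' = (-0.7548, 0.4132, -0.5094, -0.0094)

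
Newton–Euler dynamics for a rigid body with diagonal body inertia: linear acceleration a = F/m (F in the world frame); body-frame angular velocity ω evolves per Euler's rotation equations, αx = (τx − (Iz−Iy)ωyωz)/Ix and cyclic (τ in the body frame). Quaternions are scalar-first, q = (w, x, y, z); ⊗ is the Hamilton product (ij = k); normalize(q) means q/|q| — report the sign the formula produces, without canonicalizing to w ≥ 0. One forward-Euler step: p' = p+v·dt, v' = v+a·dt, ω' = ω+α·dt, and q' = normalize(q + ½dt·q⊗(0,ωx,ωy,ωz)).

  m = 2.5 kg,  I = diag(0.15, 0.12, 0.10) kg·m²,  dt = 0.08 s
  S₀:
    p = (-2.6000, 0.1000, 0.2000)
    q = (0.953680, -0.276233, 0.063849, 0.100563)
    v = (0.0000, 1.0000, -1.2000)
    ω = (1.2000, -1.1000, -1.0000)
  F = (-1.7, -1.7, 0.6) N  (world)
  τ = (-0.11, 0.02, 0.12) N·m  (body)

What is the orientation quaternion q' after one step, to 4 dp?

q' = (0.9709, -0.2279, 0.0156, 0.0713)

Hamilton product q⊗(0,ω) = (0.5022765, 1.1911863, -1.2046054, -0.7264425)
q + ½dt·q⊗(0,ω), renormalized = (0.9709, -0.2279, 0.0156, 0.0713)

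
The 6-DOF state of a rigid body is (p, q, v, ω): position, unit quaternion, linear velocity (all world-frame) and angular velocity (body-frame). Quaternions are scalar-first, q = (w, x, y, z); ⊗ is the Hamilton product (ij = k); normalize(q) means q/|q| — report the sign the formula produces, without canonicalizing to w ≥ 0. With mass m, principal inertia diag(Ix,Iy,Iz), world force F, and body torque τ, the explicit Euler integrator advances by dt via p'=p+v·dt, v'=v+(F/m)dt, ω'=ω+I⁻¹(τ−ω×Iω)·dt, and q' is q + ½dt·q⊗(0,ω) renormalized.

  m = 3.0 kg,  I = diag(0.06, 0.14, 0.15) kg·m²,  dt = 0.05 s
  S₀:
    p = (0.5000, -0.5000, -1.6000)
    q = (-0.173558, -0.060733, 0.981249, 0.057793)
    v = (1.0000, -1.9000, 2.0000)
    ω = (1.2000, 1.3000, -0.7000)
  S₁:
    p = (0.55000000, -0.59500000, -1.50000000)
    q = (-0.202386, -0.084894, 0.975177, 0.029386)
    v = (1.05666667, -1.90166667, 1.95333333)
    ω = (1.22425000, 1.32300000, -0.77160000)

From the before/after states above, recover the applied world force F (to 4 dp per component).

velocity change Δv = (0.05666667, -0.00166667, -0.04666667)
applied force F = (3.4000, -0.1000, -2.8000)

F = (3.4000, -0.1000, -2.8000)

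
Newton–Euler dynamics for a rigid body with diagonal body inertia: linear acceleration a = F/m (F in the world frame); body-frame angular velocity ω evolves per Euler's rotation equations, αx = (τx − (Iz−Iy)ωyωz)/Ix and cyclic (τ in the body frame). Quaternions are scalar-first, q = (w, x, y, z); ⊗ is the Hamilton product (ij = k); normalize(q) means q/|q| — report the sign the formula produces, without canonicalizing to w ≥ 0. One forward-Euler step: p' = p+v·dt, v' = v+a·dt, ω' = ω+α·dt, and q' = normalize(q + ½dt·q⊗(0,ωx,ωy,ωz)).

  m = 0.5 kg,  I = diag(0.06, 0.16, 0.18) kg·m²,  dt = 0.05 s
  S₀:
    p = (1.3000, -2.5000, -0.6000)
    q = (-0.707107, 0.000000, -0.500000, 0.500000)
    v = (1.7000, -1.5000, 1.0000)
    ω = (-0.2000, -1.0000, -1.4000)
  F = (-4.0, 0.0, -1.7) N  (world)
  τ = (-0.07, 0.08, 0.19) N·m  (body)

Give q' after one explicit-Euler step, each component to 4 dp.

q' = (-0.7014, 0.0335, -0.4844, 0.5218)

2q̇ = q⊗(0,ω) = (0.2000000, 1.3414214, 0.6071070, 0.8899498)
q' = normalize(q + ½dt·q⊗(0,ω)) = (-0.7014, 0.0335, -0.4844, 0.5218)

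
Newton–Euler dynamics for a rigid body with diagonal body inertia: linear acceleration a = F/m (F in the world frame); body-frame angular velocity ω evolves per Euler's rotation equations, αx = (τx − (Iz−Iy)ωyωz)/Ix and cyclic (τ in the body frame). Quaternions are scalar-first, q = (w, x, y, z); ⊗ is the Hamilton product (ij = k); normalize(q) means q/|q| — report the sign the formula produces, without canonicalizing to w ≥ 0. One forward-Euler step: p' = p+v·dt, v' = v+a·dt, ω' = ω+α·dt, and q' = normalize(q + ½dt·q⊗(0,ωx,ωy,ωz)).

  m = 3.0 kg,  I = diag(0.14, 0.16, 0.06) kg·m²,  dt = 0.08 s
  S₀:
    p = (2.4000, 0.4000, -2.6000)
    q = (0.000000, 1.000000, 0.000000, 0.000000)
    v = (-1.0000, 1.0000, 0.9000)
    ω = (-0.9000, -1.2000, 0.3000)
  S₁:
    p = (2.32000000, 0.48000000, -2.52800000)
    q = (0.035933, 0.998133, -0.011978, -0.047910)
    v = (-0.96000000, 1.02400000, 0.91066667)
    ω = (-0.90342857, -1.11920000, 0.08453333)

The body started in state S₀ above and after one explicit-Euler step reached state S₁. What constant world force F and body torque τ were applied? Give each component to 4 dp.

F = (1.5000, 0.9000, 0.4000)
τ = (0.0300, 0.1400, -0.1400)

rate change Δω = (-0.00342857, 0.08080000, -0.21546667)
gyro term ω₀×Iω₀ = (0.0360, -0.0216, 0.0216)
τ = I·(Δω/dt) + ω₀×(Iω₀) = (0.0300, 0.1400, -0.1400)
Δv = v₁−v₀ = (0.04000000, 0.02400000, 0.01066667)
m·(v₁−v₀)/dt = (1.5000, 0.9000, 0.4000)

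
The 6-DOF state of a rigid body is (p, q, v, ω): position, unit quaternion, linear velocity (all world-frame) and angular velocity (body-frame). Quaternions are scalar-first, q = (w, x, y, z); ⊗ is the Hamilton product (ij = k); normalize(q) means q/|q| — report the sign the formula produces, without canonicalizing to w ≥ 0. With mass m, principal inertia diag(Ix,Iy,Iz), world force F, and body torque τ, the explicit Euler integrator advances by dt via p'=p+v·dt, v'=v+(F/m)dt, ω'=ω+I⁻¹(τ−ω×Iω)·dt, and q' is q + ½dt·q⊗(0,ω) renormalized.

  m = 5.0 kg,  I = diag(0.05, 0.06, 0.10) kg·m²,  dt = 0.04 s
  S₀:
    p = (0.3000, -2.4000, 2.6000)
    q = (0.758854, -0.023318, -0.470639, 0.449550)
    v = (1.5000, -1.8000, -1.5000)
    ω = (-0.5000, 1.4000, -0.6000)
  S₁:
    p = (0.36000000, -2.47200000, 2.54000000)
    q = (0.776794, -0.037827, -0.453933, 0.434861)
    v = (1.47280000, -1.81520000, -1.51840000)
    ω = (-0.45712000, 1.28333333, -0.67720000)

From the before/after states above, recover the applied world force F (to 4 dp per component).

F = (-3.4000, -1.9000, -2.3000)

v₁ − v₀ = (-0.02720000, -0.01520000, -0.01840000)
F = m·Δv/dt = (-3.4000, -1.9000, -2.3000)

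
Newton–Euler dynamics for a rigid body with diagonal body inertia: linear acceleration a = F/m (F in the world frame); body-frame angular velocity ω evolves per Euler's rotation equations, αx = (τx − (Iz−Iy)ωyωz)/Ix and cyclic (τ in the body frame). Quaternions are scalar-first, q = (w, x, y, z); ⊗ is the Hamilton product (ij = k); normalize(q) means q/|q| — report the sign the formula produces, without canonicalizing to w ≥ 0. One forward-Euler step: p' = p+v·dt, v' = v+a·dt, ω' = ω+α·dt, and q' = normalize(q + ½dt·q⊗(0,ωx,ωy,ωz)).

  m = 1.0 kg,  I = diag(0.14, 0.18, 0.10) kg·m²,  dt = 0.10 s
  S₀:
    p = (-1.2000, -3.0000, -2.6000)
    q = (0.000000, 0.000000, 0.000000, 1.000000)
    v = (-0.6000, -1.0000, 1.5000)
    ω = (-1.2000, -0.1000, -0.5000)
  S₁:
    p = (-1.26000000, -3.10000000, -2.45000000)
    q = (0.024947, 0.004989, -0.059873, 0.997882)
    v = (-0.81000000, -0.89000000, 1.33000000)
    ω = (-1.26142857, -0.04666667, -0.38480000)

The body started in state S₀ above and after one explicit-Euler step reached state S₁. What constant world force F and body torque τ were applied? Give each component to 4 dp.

F = (-2.1000, 1.1000, -1.7000)
τ = (-0.0900, 0.1200, 0.1200)

ω₁ − ω₀ = (-0.06142857, 0.05333333, 0.11520000)
gyro term ω₀×Iω₀ = (-0.0040, 0.0240, 0.0048)
applied torque τ = (-0.0900, 0.1200, 0.1200)
Δv = v₁−v₀ = (-0.21000000, 0.11000000, -0.17000000)
F = m·Δv/dt = (-2.1000, 1.1000, -1.7000)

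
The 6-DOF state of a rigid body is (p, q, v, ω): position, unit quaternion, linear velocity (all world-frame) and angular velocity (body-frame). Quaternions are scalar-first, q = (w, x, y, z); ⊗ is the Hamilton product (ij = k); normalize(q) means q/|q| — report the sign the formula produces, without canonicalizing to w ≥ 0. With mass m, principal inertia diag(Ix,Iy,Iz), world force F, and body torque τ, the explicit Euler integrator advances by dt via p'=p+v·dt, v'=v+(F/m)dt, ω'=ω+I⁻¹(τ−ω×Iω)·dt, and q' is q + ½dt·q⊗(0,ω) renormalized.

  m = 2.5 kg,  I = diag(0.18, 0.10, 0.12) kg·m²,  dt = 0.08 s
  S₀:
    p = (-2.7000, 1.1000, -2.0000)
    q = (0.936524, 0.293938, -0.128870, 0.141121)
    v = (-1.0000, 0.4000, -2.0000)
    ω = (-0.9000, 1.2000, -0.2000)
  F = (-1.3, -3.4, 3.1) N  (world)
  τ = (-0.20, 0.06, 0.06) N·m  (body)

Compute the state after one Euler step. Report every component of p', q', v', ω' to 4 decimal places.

gyro term ω×Iω = (-0.0048, 0.0108, 0.0864)
α = I⁻¹(τ − ω×Iω) = (-1.0844, 0.4920, -0.2200)
ω + α·dt = (-0.9868, 1.2394, -0.2176)
q⊗(0,ω) = (0.4474124, -0.9864428, 1.0556075, 0.0494378)
q' = normalize(q + ½dt·q⊗(0,ω)) = (0.9527, 0.2540, -0.0865, 0.1428)
p + v·dt = (-2.7800, 1.1320, -2.1600)
v + (F/m)dt = (-1.0416, 0.2912, -1.9008)

p' = (-2.7800, 1.1320, -2.1600)
q' = (0.9527, 0.2540, -0.0865, 0.1428)
v' = (-1.0416, 0.2912, -1.9008)
ω' = (-0.9868, 1.2394, -0.2176)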